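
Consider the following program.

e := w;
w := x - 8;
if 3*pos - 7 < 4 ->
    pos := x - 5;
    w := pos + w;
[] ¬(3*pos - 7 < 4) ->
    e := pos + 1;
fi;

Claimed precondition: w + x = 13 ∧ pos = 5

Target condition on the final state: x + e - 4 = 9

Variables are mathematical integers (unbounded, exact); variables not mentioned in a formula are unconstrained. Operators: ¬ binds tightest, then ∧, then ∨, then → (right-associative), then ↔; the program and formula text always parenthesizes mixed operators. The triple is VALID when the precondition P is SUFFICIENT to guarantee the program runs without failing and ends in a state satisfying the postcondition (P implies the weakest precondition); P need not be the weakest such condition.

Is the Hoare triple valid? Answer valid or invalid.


Working backward. After the program, the postcondition x + e - 4 = 9 must hold; in canonical form it is e + x = 13.
Then branch requires e + x = 13; else branch requires pos + x = 12.
Before the if: (3*pos < 11 → e + x = 13) ∧ ((¬(3*pos < 11)) → pos + x = 12)
Before w := x - 8: (3*pos < 11 → e + x = 13) ∧ ((¬(3*pos < 11)) → pos + x = 12)
Before e := w: (3*pos < 11 → w + x = 13) ∧ ((¬(3*pos < 11)) → pos + x = 12)
The weakest precondition is (3*pos < 11 → w + x = 13) ∧ ((¬(3*pos < 11)) → pos + x = 12).
Check whether w + x = 13 ∧ pos = 5 implies it.
Countermodel: at the initial state pos = 5, w = 5, x = 8, the precondition holds but the weakest precondition fails.
Answer: invalid


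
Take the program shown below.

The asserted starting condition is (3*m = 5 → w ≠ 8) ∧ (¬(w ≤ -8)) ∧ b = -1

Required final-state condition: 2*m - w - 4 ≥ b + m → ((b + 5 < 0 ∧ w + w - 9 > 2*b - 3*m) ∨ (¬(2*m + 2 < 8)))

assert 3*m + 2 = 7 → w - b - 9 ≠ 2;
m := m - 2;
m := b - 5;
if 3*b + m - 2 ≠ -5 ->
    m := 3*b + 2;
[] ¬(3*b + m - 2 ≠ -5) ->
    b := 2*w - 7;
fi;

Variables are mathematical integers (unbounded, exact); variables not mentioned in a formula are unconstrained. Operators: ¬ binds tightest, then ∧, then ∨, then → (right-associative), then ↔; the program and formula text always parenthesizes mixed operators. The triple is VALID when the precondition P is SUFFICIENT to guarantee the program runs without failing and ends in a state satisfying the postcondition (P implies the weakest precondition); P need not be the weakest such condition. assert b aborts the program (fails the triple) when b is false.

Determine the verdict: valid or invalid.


Working backward. After the program, the postcondition 2*m - w - 4 ≥ b + m → ((b + 5 < 0 ∧ w + w - 9 > 2*b - 3*m) ∨ (¬(2*m + 2 < 8))) must hold; in canonical form it is m ≥ b + w + 4 → ((b < -5 ∧ 3*m + 2*w > 2*b + 9) ∨ (¬(2*m < 6))).
Then branch requires 2*b ≥ w + 2 → ((b < -5 ∧ 7*b + 2*w > 3) ∨ (¬(6*b < 2))); else branch requires m ≥ 3*w - 3 → ((2*w < 2 ∧ 3*m > 2*w - 5) ∨ (¬(2*m < 6))).
Before the if: (3*b + m ≠ -3 → (2*b ≥ w + 2 → ((b < -5 ∧ 7*b + 2*w > 3) ∨ (¬(6*b < 2))))) ∧ ((¬(3*b + m ≠ -3)) → (m ≥ 3*w - 3 → ((2*w < 2 ∧ 3*m > 2*w - 5) ∨ (¬(2*m < 6)))))
Before m := b - 5: (4*b ≠ 2 → (2*b ≥ w + 2 → ((b < -5 ∧ 7*b + 2*w > 3) ∨ (¬(6*b < 2))))) ∧ ((¬(4*b ≠ 2)) → (b ≥ 3*w + 2 → ((2*w < 2 ∧ 3*b > 2*w + 10) ∨ (¬(2*b < 16)))))
Before m := m - 2: (4*b ≠ 2 → (2*b ≥ w + 2 → ((b < -5 ∧ 7*b + 2*w > 3) ∨ (¬(6*b < 2))))) ∧ ((¬(4*b ≠ 2)) → (b ≥ 3*w + 2 → ((2*w < 2 ∧ 3*b > 2*w + 10) ∨ (¬(2*b < 16)))))
Before assert 3*m + 2 = 7 → w - b - 9 ≠ 2: (3*m = 5 → w ≠ b + 11) ∧ (4*b ≠ 2 → (2*b ≥ w + 2 → ((b < -5 ∧ 7*b + 2*w > 3) ∨ (¬(6*b < 2))))) ∧ ((¬(4*b ≠ 2)) → (b ≥ 3*w + 2 → ((2*w < 2 ∧ 3*b > 2*w + 10) ∨ (¬(2*b < 16)))))
The weakest precondition is (3*m = 5 → w ≠ b + 11) ∧ (4*b ≠ 2 → (2*b ≥ w + 2 → ((b < -5 ∧ 7*b + 2*w > 3) ∨ (¬(6*b < 2))))) ∧ ((¬(4*b ≠ 2)) → (b ≥ 3*w + 2 → ((2*w < 2 ∧ 3*b > 2*w + 10) ∨ (¬(2*b < 16))))).
Check whether (3*m = 5 → w ≠ 8) ∧ (¬(w ≤ -8)) ∧ b = -1 implies it.
Countermodel: at the initial state b = -1, m = 0, w = -7, the precondition holds but the weakest precondition fails.
Answer: invalid


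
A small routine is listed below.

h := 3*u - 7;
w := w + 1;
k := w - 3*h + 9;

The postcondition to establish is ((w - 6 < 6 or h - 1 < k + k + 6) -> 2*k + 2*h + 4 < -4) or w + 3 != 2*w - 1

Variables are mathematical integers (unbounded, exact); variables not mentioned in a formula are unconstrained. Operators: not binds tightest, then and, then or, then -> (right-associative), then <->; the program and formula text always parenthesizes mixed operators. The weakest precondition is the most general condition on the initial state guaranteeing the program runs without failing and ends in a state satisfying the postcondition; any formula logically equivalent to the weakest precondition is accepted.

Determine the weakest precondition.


Working backward. After the program, the postcondition ((w - 6 < 6 or h - 1 < k + k + 6) -> 2*k + 2*h + 4 < -4) or w + 3 != 2*w - 1 must hold; in canonical form it is ((w < 12 or h < 2*k + 7) -> 2*h + 2*k < -8) or w != 4.
Before k := w - 3*h + 9: ((w < 12 or 7*h < 2*w + 25) -> 2*w < 4*h - 26) or w != 4
Before w := w + 1: ((w < 11 or 7*h < 2*w + 27) -> 2*w < 4*h - 28) or w != 3
Before h := 3*u - 7: ((w < 11 or 21*u < 2*w + 76) -> 2*w < 12*u - 56) or w != 3
Answer: WP = ((w < 11 or 21*u < 2*w + 76) -> 2*w < 12*u - 56) or w != 3


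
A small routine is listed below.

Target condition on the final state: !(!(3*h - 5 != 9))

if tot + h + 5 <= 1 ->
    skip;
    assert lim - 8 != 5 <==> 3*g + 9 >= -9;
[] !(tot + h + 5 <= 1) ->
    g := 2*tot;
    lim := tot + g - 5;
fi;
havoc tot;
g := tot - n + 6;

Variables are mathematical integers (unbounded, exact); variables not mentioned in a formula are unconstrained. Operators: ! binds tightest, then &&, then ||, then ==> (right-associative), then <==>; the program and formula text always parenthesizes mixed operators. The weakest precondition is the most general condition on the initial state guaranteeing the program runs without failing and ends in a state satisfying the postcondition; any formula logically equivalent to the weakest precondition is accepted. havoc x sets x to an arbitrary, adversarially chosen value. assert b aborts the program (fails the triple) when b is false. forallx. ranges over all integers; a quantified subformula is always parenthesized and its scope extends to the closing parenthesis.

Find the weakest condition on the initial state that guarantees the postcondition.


Working backward. After the program, the postcondition !(!(3*h - 5 != 9)) must hold; in canonical form it is 3*h != 14.
Before g := tot - n + 6: 3*h != 14
Before havoc tot: 3*h != 14
Then branch requires (lim != 13 <==> 3*g >= -18) && 3*h != 14; else branch requires 3*h != 14.
Before the if: (h + tot <= -4 ==> ((lim != 13 <==> 3*g >= -18) && 3*h != 14)) && ((!(h + tot <= -4)) ==> 3*h != 14)
Answer: WP = (h + tot <= -4 ==> ((lim != 13 <==> 3*g >= -18) && 3*h != 14)) && ((!(h + tot <= -4)) ==> 3*h != 14)


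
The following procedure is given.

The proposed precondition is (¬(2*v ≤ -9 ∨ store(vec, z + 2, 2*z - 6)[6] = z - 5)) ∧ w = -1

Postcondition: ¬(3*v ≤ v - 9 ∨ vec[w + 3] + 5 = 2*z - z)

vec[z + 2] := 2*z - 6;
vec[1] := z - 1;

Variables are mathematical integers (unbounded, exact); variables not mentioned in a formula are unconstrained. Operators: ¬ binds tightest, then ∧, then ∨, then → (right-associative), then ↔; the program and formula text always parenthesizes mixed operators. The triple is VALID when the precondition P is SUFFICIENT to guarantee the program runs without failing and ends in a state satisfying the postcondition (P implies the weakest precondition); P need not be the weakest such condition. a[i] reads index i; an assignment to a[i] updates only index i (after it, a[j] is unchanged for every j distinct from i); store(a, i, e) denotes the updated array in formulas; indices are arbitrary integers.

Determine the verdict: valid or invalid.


Working backward. After the program, the postcondition ¬(3*v ≤ v - 9 ∨ vec[w + 3] + 5 = 2*z - z) must hold; in canonical form it is ¬(2*v ≤ -9 ∨ vec[w + 3] = z - 5).
Before vec[1] := z - 1: ¬(2*v ≤ -9 ∨ store(vec, 1, z - 1)[w + 3] = z - 5)
Before vec[z + 2] := 2*z - 6: ¬(2*v ≤ -9 ∨ store(store(vec, z + 2, 2*z - 6), 1, z - 1)[w + 3] = z - 5)
The weakest precondition is ¬(2*v ≤ -9 ∨ store(store(vec, z + 2, 2*z - 6), 1, z - 1)[w + 3] = z - 5).
Check whether (¬(2*v ≤ -9 ∨ store(vec, z + 2, 2*z - 6)[6] = z - 5)) ∧ w = -1 implies it.
Countermodel: at the initial state v = -4, vec = {[1] = 4, [2] = -4, [3] = 4, [6] = -5, elsewhere 4}, w = -1, z = 1, the precondition holds but the weakest precondition fails.
Answer: invalid


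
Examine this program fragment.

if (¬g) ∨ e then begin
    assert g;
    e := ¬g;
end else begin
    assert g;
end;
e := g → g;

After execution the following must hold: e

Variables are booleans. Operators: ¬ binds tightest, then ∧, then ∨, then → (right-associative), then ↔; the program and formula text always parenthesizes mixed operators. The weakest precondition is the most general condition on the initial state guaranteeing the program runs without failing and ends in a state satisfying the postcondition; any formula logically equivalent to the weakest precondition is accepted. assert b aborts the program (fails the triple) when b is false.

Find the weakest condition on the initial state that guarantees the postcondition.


Working backward. After the program, e must hold.
Before e := g → g: true
Then branch requires g; else branch requires g.
Before the if: (((¬g) ∨ e) → g) ∧ ((¬((¬g) ∨ e)) → g)
Answer: WP = (((¬g) ∨ e) → g) ∧ ((¬((¬g) ∨ e)) → g)


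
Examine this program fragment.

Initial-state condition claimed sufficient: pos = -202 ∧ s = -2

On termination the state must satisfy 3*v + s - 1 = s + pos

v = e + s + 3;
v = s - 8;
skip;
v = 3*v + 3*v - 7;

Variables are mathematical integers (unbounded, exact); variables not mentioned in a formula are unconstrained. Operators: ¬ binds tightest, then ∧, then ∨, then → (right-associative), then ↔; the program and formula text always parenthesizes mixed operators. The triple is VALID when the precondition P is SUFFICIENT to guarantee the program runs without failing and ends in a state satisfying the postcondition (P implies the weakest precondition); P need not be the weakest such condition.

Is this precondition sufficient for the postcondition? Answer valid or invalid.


Working backward. After the program, the postcondition 3*v + s - 1 = s + pos must hold; in canonical form it is 3*v = pos + 1.
Before v := 3*v + 3*v - 7: 18*v = pos + 22
Before skip: 18*v = pos + 22
Before v := s - 8: 18*s = pos + 166
Before v := e + s + 3: 18*s = pos + 166
The weakest precondition is 18*s = pos + 166.
Check whether pos = -202 ∧ s = -2 implies it.
Every state satisfying the precondition satisfies the weakest precondition: the implication holds.
Answer: valid


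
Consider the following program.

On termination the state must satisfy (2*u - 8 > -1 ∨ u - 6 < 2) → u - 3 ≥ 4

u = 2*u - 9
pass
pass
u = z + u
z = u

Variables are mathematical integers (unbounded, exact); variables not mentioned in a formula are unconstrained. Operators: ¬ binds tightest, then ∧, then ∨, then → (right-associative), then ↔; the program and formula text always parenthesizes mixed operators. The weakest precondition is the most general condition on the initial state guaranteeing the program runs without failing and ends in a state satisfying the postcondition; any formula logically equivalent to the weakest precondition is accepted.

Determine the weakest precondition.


Working backward. After the program, the postcondition (2*u - 8 > -1 ∨ u - 6 < 2) → u - 3 ≥ 4 must hold; in canonical form it is (2*u > 7 ∨ u < 8) → u ≥ 7.
Before z := u: (2*u > 7 ∨ u < 8) → u ≥ 7
Before u := z + u: (2*u + 2*z > 7 ∨ u + z < 8) → u + z ≥ 7
Before skip: (2*u + 2*z > 7 ∨ u + z < 8) → u + z ≥ 7
Before skip: (2*u + 2*z > 7 ∨ u + z < 8) → u + z ≥ 7
Before u := 2*u - 9: (4*u + 2*z > 25 ∨ 2*u + z < 17) → 2*u + z ≥ 16
Answer: WP = (4*u + 2*z > 25 ∨ 2*u + z < 17) → 2*u + z ≥ 16


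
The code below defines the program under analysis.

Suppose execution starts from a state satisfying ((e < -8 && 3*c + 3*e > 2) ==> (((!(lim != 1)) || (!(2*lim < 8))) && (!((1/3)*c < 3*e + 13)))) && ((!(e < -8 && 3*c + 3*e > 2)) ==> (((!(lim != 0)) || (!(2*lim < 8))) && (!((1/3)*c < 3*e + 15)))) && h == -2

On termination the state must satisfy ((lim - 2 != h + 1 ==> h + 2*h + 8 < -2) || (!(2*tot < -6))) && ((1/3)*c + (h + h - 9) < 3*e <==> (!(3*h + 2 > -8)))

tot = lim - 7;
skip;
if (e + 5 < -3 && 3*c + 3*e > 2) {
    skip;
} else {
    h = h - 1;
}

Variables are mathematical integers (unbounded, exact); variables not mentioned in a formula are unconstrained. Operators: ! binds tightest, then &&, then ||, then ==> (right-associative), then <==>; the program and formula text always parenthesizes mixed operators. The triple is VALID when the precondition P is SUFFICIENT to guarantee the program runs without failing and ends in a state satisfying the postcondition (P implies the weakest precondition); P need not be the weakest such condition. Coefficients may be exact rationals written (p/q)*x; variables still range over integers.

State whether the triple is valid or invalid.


Working backward. After the program, the postcondition ((lim - 2 != h + 1 ==> h + 2*h + 8 < -2) || (!(2*tot < -6))) && ((1/3)*c + (h + h - 9) < 3*e <==> (!(3*h + 2 > -8))) must hold; in canonical form it is ((lim != h + 3 ==> 3*h < -10) || (!(2*tot < -6))) && ((1/3)*c + 2*h < 3*e + 9 <==> (!(3*h > -10))).
Then branch requires ((lim != h + 3 ==> 3*h < -10) || (!(2*tot < -6))) && ((1/3)*c + 2*h < 3*e + 9 <==> (!(3*h > -10))); else branch requires ((lim != h + 2 ==> 3*h < -7) || (!(2*tot < -6))) && ((1/3)*c + 2*h < 3*e + 11 <==> (!(3*h > -7))).
Before the if: ((e < -8 && 3*c + 3*e > 2) ==> (((lim != h + 3 ==> 3*h < -10) || (!(2*tot < -6))) && ((1/3)*c + 2*h < 3*e + 9 <==> (!(3*h > -10))))) && ((!(e < -8 && 3*c + 3*e > 2)) ==> (((lim != h + 2 ==> 3*h < -7) || (!(2*tot < -6))) && ((1/3)*c + 2*h < 3*e + 11 <==> (!(3*h > -7)))))
Before skip: ((e < -8 && 3*c + 3*e > 2) ==> (((lim != h + 3 ==> 3*h < -10) || (!(2*tot < -6))) && ((1/3)*c + 2*h < 3*e + 9 <==> (!(3*h > -10))))) && ((!(e < -8 && 3*c + 3*e > 2)) ==> (((lim != h + 2 ==> 3*h < -7) || (!(2*tot < -6))) && ((1/3)*c + 2*h < 3*e + 11 <==> (!(3*h > -7)))))
Before tot := lim - 7: ((e < -8 && 3*c + 3*e > 2) ==> (((lim != h + 3 ==> 3*h < -10) || (!(2*lim < 8))) && ((1/3)*c + 2*h < 3*e + 9 <==> (!(3*h > -10))))) && ((!(e < -8 && 3*c + 3*e > 2)) ==> (((lim != h + 2 ==> 3*h < -7) || (!(2*lim < 8))) && ((1/3)*c + 2*h < 3*e + 11 <==> (!(3*h > -7)))))
The weakest precondition is ((e < -8 && 3*c + 3*e > 2) ==> (((lim != h + 3 ==> 3*h < -10) || (!(2*lim < 8))) && ((1/3)*c + 2*h < 3*e + 9 <==> (!(3*h > -10))))) && ((!(e < -8 && 3*c + 3*e > 2)) ==> (((lim != h + 2 ==> 3*h < -7) || (!(2*lim < 8))) && ((1/3)*c + 2*h < 3*e + 11 <==> (!(3*h > -7))))).
Check whether ((e < -8 && 3*c + 3*e > 2) ==> (((!(lim != 1)) || (!(2*lim < 8))) && (!((1/3)*c < 3*e + 13)))) && ((!(e < -8 && 3*c + 3*e > 2)) ==> (((!(lim != 0)) || (!(2*lim < 8))) && (!((1/3)*c < 3*e + 15)))) && h == -2 implies it.
Every state satisfying the precondition satisfies the weakest precondition: the implication holds.
Answer: valid


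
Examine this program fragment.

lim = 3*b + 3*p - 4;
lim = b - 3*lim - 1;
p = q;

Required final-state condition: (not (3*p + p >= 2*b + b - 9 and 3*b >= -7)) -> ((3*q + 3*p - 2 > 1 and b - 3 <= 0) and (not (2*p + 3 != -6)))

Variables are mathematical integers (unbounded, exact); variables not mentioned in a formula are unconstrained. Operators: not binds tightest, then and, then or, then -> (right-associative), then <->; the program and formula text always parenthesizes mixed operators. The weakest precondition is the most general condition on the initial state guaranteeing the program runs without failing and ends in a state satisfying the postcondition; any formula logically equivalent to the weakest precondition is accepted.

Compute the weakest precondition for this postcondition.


Working backward. After the program, the postcondition (not (3*p + p >= 2*b + b - 9 and 3*b >= -7)) -> ((3*q + 3*p - 2 > 1 and b - 3 <= 0) and (not (2*p + 3 != -6))) must hold; in canonical form it is (not (4*p >= 3*b - 9 and 3*b >= -7)) -> (3*p + 3*q > 3 and b <= 3 and (not (2*p != -9))).
Before p := q: (not (4*q >= 3*b - 9 and 3*b >= -7)) -> (6*q > 3 and b <= 3 and (not (2*q != -9)))
Before lim := b - 3*lim - 1: (not (4*q >= 3*b - 9 and 3*b >= -7)) -> (6*q > 3 and b <= 3 and (not (2*q != -9)))
Before lim := 3*b + 3*p - 4: (not (4*q >= 3*b - 9 and 3*b >= -7)) -> (6*q > 3 and b <= 3 and (not (2*q != -9)))
Answer: WP = (not (4*q >= 3*b - 9 and 3*b >= -7)) -> (6*q > 3 and b <= 3 and (not (2*q != -9)))


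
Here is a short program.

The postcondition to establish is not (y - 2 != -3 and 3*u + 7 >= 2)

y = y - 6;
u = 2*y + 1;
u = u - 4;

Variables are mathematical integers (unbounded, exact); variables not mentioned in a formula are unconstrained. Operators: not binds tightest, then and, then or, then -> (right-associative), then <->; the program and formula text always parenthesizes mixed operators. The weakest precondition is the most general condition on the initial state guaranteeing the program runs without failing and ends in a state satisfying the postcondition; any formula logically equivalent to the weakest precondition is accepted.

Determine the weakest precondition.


Working backward. After the program, the postcondition not (y - 2 != -3 and 3*u + 7 >= 2) must hold; in canonical form it is not (y != -1 and 3*u >= -5).
Before u := u - 4: not (y != -1 and 3*u >= 7)
Before u := 2*y + 1: not (y != -1 and 6*y >= 4)
Before y := y - 6: not (y != 5 and 6*y >= 40)
Answer: WP = not (y != 5 and 6*y >= 40)


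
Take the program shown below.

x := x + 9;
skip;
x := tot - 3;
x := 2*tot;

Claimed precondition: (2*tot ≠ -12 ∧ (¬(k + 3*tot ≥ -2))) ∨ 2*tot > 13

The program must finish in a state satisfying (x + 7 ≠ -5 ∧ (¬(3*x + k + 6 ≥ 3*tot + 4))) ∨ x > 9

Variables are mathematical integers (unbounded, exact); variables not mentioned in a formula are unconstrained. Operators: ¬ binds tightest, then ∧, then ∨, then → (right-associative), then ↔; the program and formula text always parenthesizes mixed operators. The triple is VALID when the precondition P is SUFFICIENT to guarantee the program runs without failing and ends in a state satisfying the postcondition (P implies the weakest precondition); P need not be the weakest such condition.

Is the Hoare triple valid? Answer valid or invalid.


Working backward. After the program, the postcondition (x + 7 ≠ -5 ∧ (¬(3*x + k + 6 ≥ 3*tot + 4))) ∨ x > 9 must hold; in canonical form it is (x ≠ -12 ∧ (¬(k + 3*x ≥ 3*tot - 2))) ∨ x > 9.
Before x := 2*tot: (2*tot ≠ -12 ∧ (¬(k + 3*tot ≥ -2))) ∨ 2*tot > 9
Before x := tot - 3: (2*tot ≠ -12 ∧ (¬(k + 3*tot ≥ -2))) ∨ 2*tot > 9
Before skip: (2*tot ≠ -12 ∧ (¬(k + 3*tot ≥ -2))) ∨ 2*tot > 9
Before x := x + 9: (2*tot ≠ -12 ∧ (¬(k + 3*tot ≥ -2))) ∨ 2*tot > 9
The weakest precondition is (2*tot ≠ -12 ∧ (¬(k + 3*tot ≥ -2))) ∨ 2*tot > 9.
Check whether (2*tot ≠ -12 ∧ (¬(k + 3*tot ≥ -2))) ∨ 2*tot > 13 implies it.
Every state satisfying the precondition satisfies the weakest precondition: the implication holds.
Answer: valid


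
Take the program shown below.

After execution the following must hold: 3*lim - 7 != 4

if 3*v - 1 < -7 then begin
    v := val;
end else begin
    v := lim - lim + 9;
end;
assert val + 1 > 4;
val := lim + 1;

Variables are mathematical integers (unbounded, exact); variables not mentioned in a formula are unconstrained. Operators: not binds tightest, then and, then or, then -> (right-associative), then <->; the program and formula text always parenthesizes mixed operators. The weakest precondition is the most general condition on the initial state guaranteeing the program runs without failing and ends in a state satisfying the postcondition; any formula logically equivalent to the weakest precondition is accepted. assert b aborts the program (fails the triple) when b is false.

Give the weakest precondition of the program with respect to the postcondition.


Working backward. After the program, the postcondition 3*lim - 7 != 4 must hold; in canonical form it is 3*lim != 11.
Before val := lim + 1: 3*lim != 11
Before assert val + 1 > 4: val > 3 and 3*lim != 11
Then branch requires val > 3 and 3*lim != 11; else branch requires val > 3 and 3*lim != 11.
Before the if: (3*v < -6 -> (val > 3 and 3*lim != 11)) and ((not (3*v < -6)) -> (val > 3 and 3*lim != 11))
Answer: WP = (3*v < -6 -> (val > 3 and 3*lim != 11)) and ((not (3*v < -6)) -> (val > 3 and 3*lim != 11))


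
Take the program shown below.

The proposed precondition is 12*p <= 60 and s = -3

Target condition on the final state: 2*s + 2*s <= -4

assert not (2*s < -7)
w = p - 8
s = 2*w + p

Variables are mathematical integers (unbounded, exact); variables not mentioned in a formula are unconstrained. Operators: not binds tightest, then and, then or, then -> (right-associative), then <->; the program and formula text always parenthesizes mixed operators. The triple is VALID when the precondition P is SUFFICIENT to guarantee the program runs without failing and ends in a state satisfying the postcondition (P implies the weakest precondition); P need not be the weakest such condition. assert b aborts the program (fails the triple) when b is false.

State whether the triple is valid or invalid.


Working backward. After the program, the postcondition 2*s + 2*s <= -4 must hold; in canonical form it is 4*s <= -4.
Before s := 2*w + p: 4*p + 8*w <= -4
Before w := p - 8: 12*p <= 60
Before assert not (2*s < -7): (not (2*s < -7)) and 12*p <= 60
The weakest precondition is (not (2*s < -7)) and 12*p <= 60.
Check whether 12*p <= 60 and s = -3 implies it.
Every state satisfying the precondition satisfies the weakest precondition: the implication holds.
Answer: valid


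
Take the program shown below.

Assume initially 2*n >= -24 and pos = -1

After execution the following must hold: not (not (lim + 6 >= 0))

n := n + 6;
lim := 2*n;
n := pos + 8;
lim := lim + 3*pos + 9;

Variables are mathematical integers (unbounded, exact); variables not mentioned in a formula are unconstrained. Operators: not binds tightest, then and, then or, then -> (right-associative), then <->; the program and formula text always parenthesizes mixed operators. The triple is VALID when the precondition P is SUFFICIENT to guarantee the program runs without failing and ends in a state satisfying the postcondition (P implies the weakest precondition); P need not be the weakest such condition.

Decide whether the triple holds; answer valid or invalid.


Working backward. After the program, the postcondition not (not (lim + 6 >= 0)) must hold; in canonical form it is lim >= -6.
Before lim := lim + 3*pos + 9: lim + 3*pos >= -15
Before n := pos + 8: lim + 3*pos >= -15
Before lim := 2*n: 2*n + 3*pos >= -15
Before n := n + 6: 2*n + 3*pos >= -27
The weakest precondition is 2*n + 3*pos >= -27.
Check whether 2*n >= -24 and pos = -1 implies it.
Every state satisfying the precondition satisfies the weakest precondition: the implication holds.
Answer: valid


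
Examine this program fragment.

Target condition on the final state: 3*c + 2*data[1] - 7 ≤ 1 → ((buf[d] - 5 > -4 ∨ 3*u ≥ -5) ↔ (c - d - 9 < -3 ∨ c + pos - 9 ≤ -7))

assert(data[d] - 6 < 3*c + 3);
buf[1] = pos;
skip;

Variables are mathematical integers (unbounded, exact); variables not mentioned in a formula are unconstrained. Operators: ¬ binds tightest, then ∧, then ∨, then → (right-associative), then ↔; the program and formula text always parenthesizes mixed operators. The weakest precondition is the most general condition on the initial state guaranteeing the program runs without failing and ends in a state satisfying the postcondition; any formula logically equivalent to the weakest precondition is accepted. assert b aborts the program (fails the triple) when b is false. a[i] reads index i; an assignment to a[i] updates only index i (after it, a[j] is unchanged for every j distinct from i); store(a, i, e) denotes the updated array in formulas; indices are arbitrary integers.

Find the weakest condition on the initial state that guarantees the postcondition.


Working backward. After the program, the postcondition 3*c + 2*data[1] - 7 ≤ 1 → ((buf[d] - 5 > -4 ∨ 3*u ≥ -5) ↔ (c - d - 9 < -3 ∨ c + pos - 9 ≤ -7)) must hold; in canonical form it is 2*data[1] + 3*c ≤ 8 → ((buf[d] > 1 ∨ 3*u ≥ -5) ↔ (c < d + 6 ∨ c + pos ≤ 2)).
Before skip: 2*data[1] + 3*c ≤ 8 → ((buf[d] > 1 ∨ 3*u ≥ -5) ↔ (c < d + 6 ∨ c + pos ≤ 2))
Before buf[1] := pos: 2*data[1] + 3*c ≤ 8 → ((store(buf, 1, pos)[d] > 1 ∨ 3*u ≥ -5) ↔ (c < d + 6 ∨ c + pos ≤ 2))
Before assert data[d] - 6 < 3*c + 3: data[d] < 3*c + 9 ∧ (2*data[1] + 3*c ≤ 8 → ((store(buf, 1, pos)[d] > 1 ∨ 3*u ≥ -5) ↔ (c < d + 6 ∨ c + pos ≤ 2)))
Answer: WP = data[d] < 3*c + 9 ∧ (2*data[1] + 3*c ≤ 8 → ((store(buf, 1, pos)[d] > 1 ∨ 3*u ≥ -5) ↔ (c < d + 6 ∨ c + pos ≤ 2)))


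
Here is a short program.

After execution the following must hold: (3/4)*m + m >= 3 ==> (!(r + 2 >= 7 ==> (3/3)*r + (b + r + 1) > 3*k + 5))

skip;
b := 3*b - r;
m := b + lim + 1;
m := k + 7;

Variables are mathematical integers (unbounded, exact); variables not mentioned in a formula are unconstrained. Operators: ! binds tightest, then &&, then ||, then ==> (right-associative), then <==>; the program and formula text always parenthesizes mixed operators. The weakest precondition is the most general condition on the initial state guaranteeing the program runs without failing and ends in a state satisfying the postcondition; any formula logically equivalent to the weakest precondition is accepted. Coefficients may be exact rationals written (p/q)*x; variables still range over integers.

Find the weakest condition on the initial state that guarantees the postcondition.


Working backward. After the program, the postcondition (3/4)*m + m >= 3 ==> (!(r + 2 >= 7 ==> (3/3)*r + (b + r + 1) > 3*k + 5)) must hold; in canonical form it is (7/4)*m >= 3 ==> (!(r >= 5 ==> b + 2*r > 3*k + 4)).
Before m := k + 7: (7/4)*k >= -37/4 ==> (!(r >= 5 ==> b + 2*r > 3*k + 4))
Before m := b + lim + 1: (7/4)*k >= -37/4 ==> (!(r >= 5 ==> b + 2*r > 3*k + 4))
Before b := 3*b - r: (7/4)*k >= -37/4 ==> (!(r >= 5 ==> 3*b + r > 3*k + 4))
Before skip: (7/4)*k >= -37/4 ==> (!(r >= 5 ==> 3*b + r > 3*k + 4))
Answer: WP = (7/4)*k >= -37/4 ==> (!(r >= 5 ==> 3*b + r > 3*k + 4))


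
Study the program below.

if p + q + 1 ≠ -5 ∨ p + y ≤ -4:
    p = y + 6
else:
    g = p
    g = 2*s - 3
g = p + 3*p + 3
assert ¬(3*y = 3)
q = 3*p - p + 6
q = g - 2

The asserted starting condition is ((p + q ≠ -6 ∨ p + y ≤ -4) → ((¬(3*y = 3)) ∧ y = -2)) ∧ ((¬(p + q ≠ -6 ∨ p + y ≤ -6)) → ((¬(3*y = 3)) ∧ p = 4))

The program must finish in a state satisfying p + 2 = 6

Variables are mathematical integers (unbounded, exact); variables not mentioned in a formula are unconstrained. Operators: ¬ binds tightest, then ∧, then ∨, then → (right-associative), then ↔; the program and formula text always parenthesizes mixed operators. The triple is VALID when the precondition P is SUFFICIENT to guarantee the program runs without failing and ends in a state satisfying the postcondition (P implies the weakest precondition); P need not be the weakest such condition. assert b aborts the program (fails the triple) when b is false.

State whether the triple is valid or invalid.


Working backward. After the program, the postcondition p + 2 = 6 must hold; in canonical form it is p = 4.
Before q := g - 2: p = 4
Before q := 3*p - p + 6: p = 4
Before assert ¬(3*y = 3): (¬(3*y = 3)) ∧ p = 4
Before g := p + 3*p + 3: (¬(3*y = 3)) ∧ p = 4
Then branch requires (¬(3*y = 3)) ∧ y = -2; else branch requires (¬(3*y = 3)) ∧ p = 4.
Before the if: ((p + q ≠ -6 ∨ p + y ≤ -4) → ((¬(3*y = 3)) ∧ y = -2)) ∧ ((¬(p + q ≠ -6 ∨ p + y ≤ -4)) → ((¬(3*y = 3)) ∧ p = 4))
The weakest precondition is ((p + q ≠ -6 ∨ p + y ≤ -4) → ((¬(3*y = 3)) ∧ y = -2)) ∧ ((¬(p + q ≠ -6 ∨ p + y ≤ -4)) → ((¬(3*y = 3)) ∧ p = 4)).
Check whether ((p + q ≠ -6 ∨ p + y ≤ -4) → ((¬(3*y = 3)) ∧ y = -2)) ∧ ((¬(p + q ≠ -6 ∨ p + y ≤ -6)) → ((¬(3*y = 3)) ∧ p = 4)) implies it.
Every state satisfying the precondition satisfies the weakest precondition: the implication holds.
Answer: valid


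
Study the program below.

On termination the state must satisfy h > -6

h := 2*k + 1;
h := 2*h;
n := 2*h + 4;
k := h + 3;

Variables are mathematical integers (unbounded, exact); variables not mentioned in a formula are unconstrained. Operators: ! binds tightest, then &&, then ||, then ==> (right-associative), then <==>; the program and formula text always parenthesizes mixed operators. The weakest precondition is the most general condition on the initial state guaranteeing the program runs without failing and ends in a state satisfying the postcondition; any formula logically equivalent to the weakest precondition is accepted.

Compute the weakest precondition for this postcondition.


Working backward. After the program, h > -6 must hold.
Before k := h + 3: h > -6
Before n := 2*h + 4: h > -6
Before h := 2*h: 2*h > -6
Before h := 2*k + 1: 4*k > -8
Answer: WP = 4*k > -8


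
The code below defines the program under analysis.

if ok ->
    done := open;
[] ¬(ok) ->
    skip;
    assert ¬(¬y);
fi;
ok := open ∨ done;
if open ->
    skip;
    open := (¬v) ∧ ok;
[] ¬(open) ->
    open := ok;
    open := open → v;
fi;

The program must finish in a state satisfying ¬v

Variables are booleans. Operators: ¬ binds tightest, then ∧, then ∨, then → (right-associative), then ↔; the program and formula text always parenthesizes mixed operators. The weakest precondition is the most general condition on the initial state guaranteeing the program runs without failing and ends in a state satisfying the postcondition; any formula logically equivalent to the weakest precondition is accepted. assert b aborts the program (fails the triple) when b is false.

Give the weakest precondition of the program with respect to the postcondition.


Working backward. After the program, ¬v must hold.
Then branch requires ¬v; else branch requires ¬v.
Before the if: (open → (¬v)) ∧ ((¬open) → (¬v))
Before ok := open ∨ done: (open → (¬v)) ∧ ((¬open) → (¬v))
Then branch requires (open → (¬v)) ∧ ((¬open) → (¬v)); else branch requires y ∧ (open → (¬v)) ∧ ((¬open) → (¬v)).
Before the if: (ok → ((open → (¬v)) ∧ ((¬open) → (¬v)))) ∧ ((¬ok) → (y ∧ (open → (¬v)) ∧ ((¬open) → (¬v))))
Answer: WP = (ok → ((open → (¬v)) ∧ ((¬open) → (¬v)))) ∧ ((¬ok) → (y ∧ (open → (¬v)) ∧ ((¬open) → (¬v))))


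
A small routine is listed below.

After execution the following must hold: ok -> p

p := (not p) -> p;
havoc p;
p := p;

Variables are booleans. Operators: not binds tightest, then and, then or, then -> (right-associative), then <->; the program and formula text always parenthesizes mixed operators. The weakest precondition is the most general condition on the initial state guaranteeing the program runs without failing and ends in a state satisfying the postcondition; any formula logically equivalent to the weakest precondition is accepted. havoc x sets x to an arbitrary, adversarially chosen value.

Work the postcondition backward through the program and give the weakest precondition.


Working backward. After the program, ok -> p must hold.
Before p := p: ok -> p
Before havoc p: not ok
Before p := (not p) -> p: not ok
Answer: WP = not ok


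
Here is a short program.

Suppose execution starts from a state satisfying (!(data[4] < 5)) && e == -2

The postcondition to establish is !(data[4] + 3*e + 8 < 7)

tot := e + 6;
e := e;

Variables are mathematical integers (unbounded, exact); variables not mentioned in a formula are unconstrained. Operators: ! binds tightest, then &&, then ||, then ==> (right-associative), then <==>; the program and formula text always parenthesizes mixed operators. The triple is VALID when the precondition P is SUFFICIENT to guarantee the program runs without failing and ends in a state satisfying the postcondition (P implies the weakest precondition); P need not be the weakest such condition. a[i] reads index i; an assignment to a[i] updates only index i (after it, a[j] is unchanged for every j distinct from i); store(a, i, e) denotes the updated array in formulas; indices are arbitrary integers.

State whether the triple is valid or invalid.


Working backward. After the program, the postcondition !(data[4] + 3*e + 8 < 7) must hold; in canonical form it is !(data[4] + 3*e < -1).
Before e := e: !(data[4] + 3*e < -1)
Before tot := e + 6: !(data[4] + 3*e < -1)
The weakest precondition is !(data[4] + 3*e < -1).
Check whether (!(data[4] < 5)) && e == -2 implies it.
Every state satisfying the precondition satisfies the weakest precondition: the implication holds.
Answer: valid


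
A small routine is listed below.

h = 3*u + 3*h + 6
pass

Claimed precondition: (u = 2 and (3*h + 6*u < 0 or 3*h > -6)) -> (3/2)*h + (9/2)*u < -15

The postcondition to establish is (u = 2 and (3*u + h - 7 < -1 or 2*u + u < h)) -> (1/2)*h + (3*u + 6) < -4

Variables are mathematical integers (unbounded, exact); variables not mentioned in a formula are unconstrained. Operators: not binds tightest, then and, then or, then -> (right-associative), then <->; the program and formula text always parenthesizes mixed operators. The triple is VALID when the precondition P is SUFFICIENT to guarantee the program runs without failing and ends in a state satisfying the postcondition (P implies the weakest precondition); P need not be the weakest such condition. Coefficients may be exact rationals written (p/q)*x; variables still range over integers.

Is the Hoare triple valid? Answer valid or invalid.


Working backward. After the program, the postcondition (u = 2 and (3*u + h - 7 < -1 or 2*u + u < h)) -> (1/2)*h + (3*u + 6) < -4 must hold; in canonical form it is (u = 2 and (h + 3*u < 6 or 3*u < h)) -> (1/2)*h + 3*u < -10.
Before skip: (u = 2 and (h + 3*u < 6 or 3*u < h)) -> (1/2)*h + 3*u < -10
Before h := 3*u + 3*h + 6: (u = 2 and (3*h + 6*u < 0 or 3*h > -6)) -> (3/2)*h + (9/2)*u < -13
The weakest precondition is (u = 2 and (3*h + 6*u < 0 or 3*h > -6)) -> (3/2)*h + (9/2)*u < -13.
Check whether (u = 2 and (3*h + 6*u < 0 or 3*h > -6)) -> (3/2)*h + (9/2)*u < -15 implies it.
Every state satisfying the precondition satisfies the weakest precondition: the implication holds.
Answer: valid


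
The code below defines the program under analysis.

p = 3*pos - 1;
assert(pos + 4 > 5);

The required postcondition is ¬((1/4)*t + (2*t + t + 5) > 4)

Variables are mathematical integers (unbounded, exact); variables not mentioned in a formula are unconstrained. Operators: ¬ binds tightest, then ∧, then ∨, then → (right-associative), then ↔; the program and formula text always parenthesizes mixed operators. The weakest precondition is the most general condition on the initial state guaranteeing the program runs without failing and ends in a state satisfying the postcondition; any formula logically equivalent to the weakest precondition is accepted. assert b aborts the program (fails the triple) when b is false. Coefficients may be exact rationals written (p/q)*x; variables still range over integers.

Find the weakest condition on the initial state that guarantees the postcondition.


Working backward. After the program, the postcondition ¬((1/4)*t + (2*t + t + 5) > 4) must hold; in canonical form it is ¬((13/4)*t > -1).
Before assert pos + 4 > 5: pos > 1 ∧ (¬((13/4)*t > -1))
Before p := 3*pos - 1: pos > 1 ∧ (¬((13/4)*t > -1))
Answer: WP = pos > 1 ∧ (¬((13/4)*t > -1))


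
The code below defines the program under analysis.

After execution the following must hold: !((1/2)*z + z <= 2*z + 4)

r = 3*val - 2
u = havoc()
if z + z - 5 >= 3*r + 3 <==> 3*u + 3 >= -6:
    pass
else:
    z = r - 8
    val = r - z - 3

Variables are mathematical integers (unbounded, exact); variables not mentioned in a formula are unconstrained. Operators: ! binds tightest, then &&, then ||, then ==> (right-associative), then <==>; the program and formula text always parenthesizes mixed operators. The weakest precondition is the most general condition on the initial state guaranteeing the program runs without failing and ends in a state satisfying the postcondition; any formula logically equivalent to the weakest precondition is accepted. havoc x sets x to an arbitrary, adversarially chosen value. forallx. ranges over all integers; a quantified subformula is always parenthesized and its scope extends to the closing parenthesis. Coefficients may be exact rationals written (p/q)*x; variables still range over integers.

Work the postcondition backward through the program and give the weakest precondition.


Working backward. After the program, the postcondition !((1/2)*z + z <= 2*z + 4) must hold; in canonical form it is !((1/2)*z >= -4).
Then branch requires !((1/2)*z >= -4); else branch requires !((1/2)*r >= 0).
Before the if: ((2*z >= 3*r + 8 <==> 3*u >= -9) ==> (!((1/2)*z >= -4))) && ((!(2*z >= 3*r + 8 <==> 3*u >= -9)) ==> (!((1/2)*r >= 0)))
Before havoc u: forall u_1. (((2*z >= 3*r + 8 <==> 3*u_1 >= -9) ==> (!((1/2)*z >= -4))) && ((!(2*z >= 3*r + 8 <==> 3*u_1 >= -9)) ==> (!((1/2)*r >= 0))))
Before r := 3*val - 2: forall u_1. (((2*z >= 9*val + 2 <==> 3*u_1 >= -9) ==> (!((1/2)*z >= -4))) && ((!(2*z >= 9*val + 2 <==> 3*u_1 >= -9)) ==> (!((3/2)*val >= 1))))
Answer: WP = forall u_1. (((2*z >= 9*val + 2 <==> 3*u_1 >= -9) ==> (!((1/2)*z >= -4))) && ((!(2*z >= 9*val + 2 <==> 3*u_1 >= -9)) ==> (!((3/2)*val >= 1))))


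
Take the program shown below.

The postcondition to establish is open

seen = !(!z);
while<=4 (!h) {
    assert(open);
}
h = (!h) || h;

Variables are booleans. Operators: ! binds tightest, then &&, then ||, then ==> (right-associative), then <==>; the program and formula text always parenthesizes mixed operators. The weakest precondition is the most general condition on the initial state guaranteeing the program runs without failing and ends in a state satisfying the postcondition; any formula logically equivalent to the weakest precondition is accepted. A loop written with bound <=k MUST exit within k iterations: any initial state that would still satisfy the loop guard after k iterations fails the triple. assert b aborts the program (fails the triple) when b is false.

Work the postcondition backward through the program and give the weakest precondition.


Working backward. After the program, open must hold.
Before h := (!h) || h: open
Before the loop (bound <=4), unroll the exhaustion recursion (WP_0 = exit-now case; WP_j = one more guarded iteration, up to j = 4):
  WP_0: h && open
  WP_1: ((!h) ==> (open && h)) && (h ==> open)
  WP_2: ((!h) ==> (open && ((!h) ==> (open && h)) && (h ==> open))) && (h ==> open)
  WP_3: ((!h) ==> (open && ((!h) ==> (open && ((!h) ==> (open && h)) && (h ==> open))) && (h ==> open))) && (h ==> open)
  WP_4: ((!h) ==> (open && ((!h) ==> (open && ((!h) ==> (open && ((!h) ==> (open && h)) && (h ==> open))) && (h ==> open))) && (h ==> open))) && (h ==> open)
So before the loop: ((!h) ==> (open && ((!h) ==> (open && ((!h) ==> (open && ((!h) ==> (open && h)) && (h ==> open))) && (h ==> open))) && (h ==> open))) && (h ==> open)
Before seen := !(!z): ((!h) ==> (open && ((!h) ==> (open && ((!h) ==> (open && ((!h) ==> (open && h)) && (h ==> open))) && (h ==> open))) && (h ==> open))) && (h ==> open)
Answer: WP = ((!h) ==> (open && ((!h) ==> (open && ((!h) ==> (open && ((!h) ==> (open && h)) && (h ==> open))) && (h ==> open))) && (h ==> open))) && (h ==> open)
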